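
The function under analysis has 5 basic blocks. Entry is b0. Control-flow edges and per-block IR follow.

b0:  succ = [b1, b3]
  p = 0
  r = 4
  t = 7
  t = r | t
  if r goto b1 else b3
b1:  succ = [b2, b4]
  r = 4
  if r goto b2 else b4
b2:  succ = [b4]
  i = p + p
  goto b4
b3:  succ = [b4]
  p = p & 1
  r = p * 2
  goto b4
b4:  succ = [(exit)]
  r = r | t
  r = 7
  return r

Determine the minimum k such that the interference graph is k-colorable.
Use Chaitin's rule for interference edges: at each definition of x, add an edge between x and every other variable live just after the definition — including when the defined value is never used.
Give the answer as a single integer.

Answer: 3

Analysis:
Per-block:
  b0: {p,r,t} / ∅
  b1: {r} / ∅
  b2: {i} / {p}
  b3: {p,r} / {p}
  b4: {r} / {r,t}

Backward fixpoint:
  b0: in=∅ out={p,t}
  b1: in={p,t} out={p,r,t}
  b2: in={p,r,t} out={r,t}
  b3: in={p,t} out={r,t}
  b4: in={r,t} out=∅

Interfere edges:
  i: {r,t}
  p: {r,t}
  r: {i,p,t}
  t: {i,p,r}

Colouring:
  clique {i,r,t} ⇒ need ≥ 3
  assign i→r2 p→r2 r→r0 t→r1 — no edge inside a register ⇒ χ ≤ 3
  χ = 3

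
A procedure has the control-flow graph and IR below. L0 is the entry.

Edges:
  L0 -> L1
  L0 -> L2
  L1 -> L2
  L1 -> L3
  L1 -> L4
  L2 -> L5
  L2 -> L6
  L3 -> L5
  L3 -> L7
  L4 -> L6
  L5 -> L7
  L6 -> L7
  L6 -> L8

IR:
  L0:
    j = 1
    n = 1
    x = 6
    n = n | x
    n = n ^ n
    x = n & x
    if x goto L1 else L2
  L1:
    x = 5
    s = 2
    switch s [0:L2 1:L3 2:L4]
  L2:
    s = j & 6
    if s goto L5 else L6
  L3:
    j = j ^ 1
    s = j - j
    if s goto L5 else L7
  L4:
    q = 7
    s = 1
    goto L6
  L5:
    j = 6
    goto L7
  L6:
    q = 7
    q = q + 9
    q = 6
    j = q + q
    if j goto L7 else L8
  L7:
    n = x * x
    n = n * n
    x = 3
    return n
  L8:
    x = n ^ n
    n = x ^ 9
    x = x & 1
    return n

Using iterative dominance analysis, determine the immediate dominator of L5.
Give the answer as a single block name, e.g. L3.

Answer: L0

Derivation:
idom tree: L1←L0 L2←L0 L3←L1 L4←L1 L5←L0 L6←L0 L7←L0 L8←L6
Dom at joins:
  L2: preds {L0,L1}: {L0} ∩ {L0,L1} = {L0}; idom=L0
  L5: preds {L2,L3}: {L0,L2} ∩ {L0,L1,L3} = {L0}; idom=L0
  L6: preds {L2,L4}: {L0,L2} ∩ {L0,L1,L4} = {L0}; idom=L0
  L7: preds {L3,L5,L6}: {L0,L1,L3} ∩ {L0,L5} ∩ {L0,L6} = {L0}; idom=L0

idom(L5) = L0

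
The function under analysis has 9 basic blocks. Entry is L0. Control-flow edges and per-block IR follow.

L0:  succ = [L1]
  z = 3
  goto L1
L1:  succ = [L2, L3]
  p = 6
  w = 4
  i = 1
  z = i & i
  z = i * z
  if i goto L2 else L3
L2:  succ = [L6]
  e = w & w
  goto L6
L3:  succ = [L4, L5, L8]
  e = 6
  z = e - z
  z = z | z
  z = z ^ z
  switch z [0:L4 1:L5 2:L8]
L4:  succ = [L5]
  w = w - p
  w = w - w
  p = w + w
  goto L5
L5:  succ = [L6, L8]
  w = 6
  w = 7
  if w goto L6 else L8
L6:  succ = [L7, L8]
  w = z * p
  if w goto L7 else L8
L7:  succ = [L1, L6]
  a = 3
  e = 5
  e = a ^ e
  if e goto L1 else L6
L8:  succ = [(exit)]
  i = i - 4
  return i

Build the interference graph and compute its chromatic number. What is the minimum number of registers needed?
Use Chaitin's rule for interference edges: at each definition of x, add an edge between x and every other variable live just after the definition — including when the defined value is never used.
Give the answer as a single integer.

Per-block:
  L0: {z} / ∅
  L1: {i,p,w,z} / ∅
  L2: {e} / {w}
  L3: {e,z} / {z}
  L4: {p,w} / {p,w}
  L5: {w} / ∅
  L6: {w} / {p,z}
  L7: {a,e} / ∅
  L8: {i} / {i}

Liveness:
  live L0: ∅→∅
  live L1: ∅→{i,p,w,z}
  live L2: {i,p,w,z}→{i,p,z}
  live L3: {i,p,w,z}→{i,p,w,z}
  live L4: {i,p,w,z}→{i,p,z}
  live L5: {i,p,z}→{i,p,z}
  live L6: {i,p,z}→{i,p,z}
  live L7: {i,p,z}→{i,p,z}
  live L8: {i}→∅

Interference:
  a: {e,i,p,z}
  e: {a,i,p,w,z}
  i: {a,e,p,w,z}
  p: {a,e,i,w,z}
  w: {e,i,p,z}
  z: {a,e,i,p,w}

Chromatic number:
  {a,e,i,p,z} pairwise interfere (5-clique) ⇒ χ ≥ 5
  assign a→c4 e→c0 i→c1 p→c2 w→c4 z→c3 — no edge inside a register ⇒ χ ≤ 5
  χ = 5

Answer: 5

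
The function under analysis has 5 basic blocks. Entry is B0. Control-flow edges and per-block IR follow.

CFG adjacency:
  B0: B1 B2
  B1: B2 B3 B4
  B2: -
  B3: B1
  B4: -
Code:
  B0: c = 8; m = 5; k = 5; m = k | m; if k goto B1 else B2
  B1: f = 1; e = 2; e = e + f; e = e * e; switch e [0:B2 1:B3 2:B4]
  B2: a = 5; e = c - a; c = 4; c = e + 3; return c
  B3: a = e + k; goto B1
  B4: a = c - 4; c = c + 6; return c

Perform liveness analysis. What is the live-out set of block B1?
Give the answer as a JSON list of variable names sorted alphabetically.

def/use:
  B0 def {c,k,m} use ∅
  B1 def {e,f} use ∅
  B2 def {a,c,e} use {c}
  B3 def {a} use {e,k}
  B4 def {a,c} use {c}

Backward fixpoint:
  live B0: ∅→{c,k}
  live B1: {c,k}→{c,e,k}
  live B2: {c}→∅
  live B3: {c,e,k}→{c,k}
  live B4: {c}→∅

live-out(B1) = ["c", "e", "k"]

Answer: ["c", "e", "k"]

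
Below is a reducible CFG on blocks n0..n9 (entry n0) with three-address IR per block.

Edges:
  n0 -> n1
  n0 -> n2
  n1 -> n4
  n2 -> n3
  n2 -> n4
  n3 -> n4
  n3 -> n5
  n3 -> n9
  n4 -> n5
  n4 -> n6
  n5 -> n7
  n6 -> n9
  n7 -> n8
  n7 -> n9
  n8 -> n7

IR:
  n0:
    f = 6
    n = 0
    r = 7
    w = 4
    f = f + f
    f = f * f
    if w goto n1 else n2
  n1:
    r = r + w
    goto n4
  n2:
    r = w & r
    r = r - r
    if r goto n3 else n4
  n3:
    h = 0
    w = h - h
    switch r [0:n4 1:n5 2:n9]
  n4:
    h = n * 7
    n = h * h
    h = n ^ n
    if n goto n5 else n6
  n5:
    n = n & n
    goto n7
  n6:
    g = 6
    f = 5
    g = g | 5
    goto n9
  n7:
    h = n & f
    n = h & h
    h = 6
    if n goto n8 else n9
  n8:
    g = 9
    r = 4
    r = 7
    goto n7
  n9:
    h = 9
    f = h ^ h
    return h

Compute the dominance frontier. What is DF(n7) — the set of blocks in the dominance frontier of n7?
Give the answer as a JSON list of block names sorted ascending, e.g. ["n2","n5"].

Answer: ["n7", "n9"]

Derivation:
idom tree: n1←n0 n2←n0 n3←n2 n4←n0 n5←n0 n6←n4 n7←n5 n8←n7 n9←n0
Dom∩ at merges:
  n4: preds {n1,n2,n3}: {n0,n1} ∩ {n0,n2} ∩ {n0,n2,n3} = {n0}; idom=n0
  n5: preds {n3,n4}: {n0,n2,n3} ∩ {n0,n4} = {n0}; idom=n0
  n7: preds {n5,n8}: {n0,n5} ∩ {n0,n5,n7,n8} = {n0,n5}; idom=n5
  n9: preds {n3,n6,n7}: {n0,n2,n3} ∩ {n0,n4,n6} ∩ {n0,n5,n7} = {n0}; idom=n0

Frontier:
  join n4 pred n1: n1 stop@n0
  join n4 pred n2: n2 stop@n0
  join n4 pred n3: n3→n2 stop@n0
  join n5 pred n3: n3→n2 stop@n0
  join n5 pred n4: n4 stop@n0
  join n7 pred n5: · stop@n5
  join n7 pred n8: n8→n7 stop@n5
  join n9 pred n3: n3→n2 stop@n0
  join n9 pred n6: n6→n4 stop@n0
  join n9 pred n7: n7→n5 stop@n0
  n0 → ∅
  n1 → {n4}
  n2 → {n4,n5,n9}
  n3 → {n4,n5,n9}
  n4 → {n5,n9}
  n5 → {n9}
  n6 → {n9}
  n7 → {n7,n9}
  n8 → {n7}
  n9 → ∅

DF(n7) = ["n7", "n9"]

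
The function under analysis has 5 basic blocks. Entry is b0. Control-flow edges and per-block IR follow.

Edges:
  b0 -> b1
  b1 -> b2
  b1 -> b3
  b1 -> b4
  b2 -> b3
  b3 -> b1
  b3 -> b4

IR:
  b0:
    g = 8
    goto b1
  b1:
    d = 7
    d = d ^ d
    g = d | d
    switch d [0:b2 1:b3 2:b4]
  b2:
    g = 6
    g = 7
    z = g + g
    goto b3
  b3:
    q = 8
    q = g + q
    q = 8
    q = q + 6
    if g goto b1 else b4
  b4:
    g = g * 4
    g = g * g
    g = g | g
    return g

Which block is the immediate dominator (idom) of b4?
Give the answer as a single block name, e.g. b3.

Answer: b1

Derivation:
idom tree: b1←b0 b2←b1 b3←b1 b4←b1
Dom at joins:
  b1: preds {b0,b3}: {b0} ∩ {b0,b1,b3} = {b0}; idom=b0
  b3: preds {b1,b2}: {b0,b1} ∩ {b0,b1,b2} = {b0,b1}; idom=b1
  b4: preds {b1,b3}: {b0,b1} ∩ {b0,b1,b3} = {b0,b1}; idom=b1

idom(b4) = b1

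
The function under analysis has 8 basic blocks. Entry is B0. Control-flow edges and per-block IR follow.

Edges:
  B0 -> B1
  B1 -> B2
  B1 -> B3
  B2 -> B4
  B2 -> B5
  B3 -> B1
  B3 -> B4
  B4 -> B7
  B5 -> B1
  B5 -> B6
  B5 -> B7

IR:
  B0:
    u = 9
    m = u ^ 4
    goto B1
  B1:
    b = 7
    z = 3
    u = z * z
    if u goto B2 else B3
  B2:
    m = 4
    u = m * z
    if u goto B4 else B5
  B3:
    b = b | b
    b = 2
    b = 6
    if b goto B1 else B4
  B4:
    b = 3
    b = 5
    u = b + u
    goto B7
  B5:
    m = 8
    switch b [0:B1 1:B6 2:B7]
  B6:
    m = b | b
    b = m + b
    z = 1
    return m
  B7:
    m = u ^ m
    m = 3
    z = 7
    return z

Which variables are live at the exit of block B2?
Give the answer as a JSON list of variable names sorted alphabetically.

Answer: ["b", "m", "u"]

Derivation:
def/use:
  B0: def={m,u} ue=∅
  B1: def={b,u,z} ue=∅
  B2: def={m,u} ue={z}
  B3: def={b} ue={b}
  B4: def={b,u} ue={u}
  B5: def={m} ue={b}
  B6: def={b,m,z} ue={b}
  B7: def={m,z} ue={m,u}

Liveness:
  B0 li=∅ lo={m}
  B1 li={m} lo={b,m,u,z}
  B2 li={b,z} lo={b,m,u}
  B3 li={b,m,u} lo={m,u}
  B4 li={m,u} lo={m,u}
  B5 li={b,u} lo={b,m,u}
  B6 li={b} lo=∅
  B7 li={m,u} lo=∅

live-out(B2) = ["b", "m", "u"]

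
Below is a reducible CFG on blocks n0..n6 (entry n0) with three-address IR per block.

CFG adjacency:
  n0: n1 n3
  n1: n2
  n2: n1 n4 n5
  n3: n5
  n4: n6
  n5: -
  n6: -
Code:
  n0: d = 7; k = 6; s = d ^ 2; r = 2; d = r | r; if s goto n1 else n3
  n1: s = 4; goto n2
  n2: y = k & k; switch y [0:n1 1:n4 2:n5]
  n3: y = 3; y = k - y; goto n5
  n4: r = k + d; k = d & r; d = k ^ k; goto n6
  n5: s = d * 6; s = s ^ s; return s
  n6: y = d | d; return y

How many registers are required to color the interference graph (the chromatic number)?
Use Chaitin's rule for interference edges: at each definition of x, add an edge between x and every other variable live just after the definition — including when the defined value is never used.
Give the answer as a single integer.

def/use:
  n0 def {d,k,r,s} use ∅
  n1 def {s} use ∅
  n2 def {y} use {k}
  n3 def {y} use {k}
  n4 def {d,k,r} use {d,k}
  n5 def {s} use {d}
  n6 def {y} use {d}

Live sets:
  live n0: ∅→{d,k}
  live n1: {d,k}→{d,k}
  live n2: {d,k}→{d,k}
  live n3: {d,k}→{d}
  live n4: {d,k}→{d}
  live n5: {d}→∅
  live n6: {d}→∅

Conflict graph:
  d — {k,r,s,y}
  k — {d,r,s,y}
  r — {d,k,s}
  s — {d,k,r}
  y — {d,k}

Chromatic number:
  lower bound: {d,k,r,s} mutually conflict ⇒ χ ≥ 4
  assign d→c0 k→c1 r→c2 s→c3 y→c2 — no edge inside a register ⇒ χ ≤ 4
  χ = 4

Answer: 4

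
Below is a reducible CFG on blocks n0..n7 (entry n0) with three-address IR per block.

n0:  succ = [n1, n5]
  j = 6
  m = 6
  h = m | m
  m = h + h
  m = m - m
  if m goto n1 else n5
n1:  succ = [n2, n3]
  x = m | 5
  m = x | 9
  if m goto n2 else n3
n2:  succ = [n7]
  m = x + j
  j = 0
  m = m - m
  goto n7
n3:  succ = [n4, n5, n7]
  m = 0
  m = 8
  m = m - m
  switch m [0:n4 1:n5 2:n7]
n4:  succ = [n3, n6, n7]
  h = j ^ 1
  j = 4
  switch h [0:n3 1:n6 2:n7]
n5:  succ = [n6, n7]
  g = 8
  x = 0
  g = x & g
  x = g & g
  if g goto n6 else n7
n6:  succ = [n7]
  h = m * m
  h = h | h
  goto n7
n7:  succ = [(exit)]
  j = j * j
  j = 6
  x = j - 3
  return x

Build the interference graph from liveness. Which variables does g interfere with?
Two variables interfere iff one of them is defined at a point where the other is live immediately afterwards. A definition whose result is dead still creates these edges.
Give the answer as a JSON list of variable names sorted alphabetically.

Answer: ["j", "m", "x"]

Derivation:
def/use:
  n0: def={h,j,m} ue=∅
  n1: def={m,x} ue={m}
  n2: def={j,m} ue={j,x}
  n3: def={m} ue=∅
  n4: def={h,j} ue={j}
  n5: def={g,x} ue=∅
  n6: def={h} ue={m}
  n7: def={j,x} ue={j}

Backward fixpoint:
  live n0: ∅→{j,m}
  live n1: {j,m}→{j,x}
  live n2: {j,x}→{j}
  live n3: {j}→{j,m}
  live n4: {j,m}→{j,m}
  live n5: {j,m}→{j,m}
  live n6: {j,m}→{j}
  live n7: {j}→∅

Conflict graph:
  g: {j,m,x}
  h: {j,m}
  j: {g,h,m,x}
  m: {g,h,j,x}
  x: {g,j,m}

N(g) = ["j", "m", "x"]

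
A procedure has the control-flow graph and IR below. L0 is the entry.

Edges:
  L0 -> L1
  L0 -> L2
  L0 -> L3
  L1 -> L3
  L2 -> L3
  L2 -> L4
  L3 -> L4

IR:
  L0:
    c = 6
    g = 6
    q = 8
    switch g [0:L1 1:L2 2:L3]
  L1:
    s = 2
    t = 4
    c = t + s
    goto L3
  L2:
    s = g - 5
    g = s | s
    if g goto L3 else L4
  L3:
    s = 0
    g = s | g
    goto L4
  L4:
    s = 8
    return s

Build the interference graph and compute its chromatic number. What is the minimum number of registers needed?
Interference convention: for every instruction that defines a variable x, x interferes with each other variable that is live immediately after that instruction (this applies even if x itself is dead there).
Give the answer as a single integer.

Answer: 3

Analysis:
Per-block:
  L0: def={c,g,q} ue=∅
  L1: def={c,s,t} ue=∅
  L2: def={g,s} ue={g}
  L3: def={g,s} ue={g}
  L4: def={s} ue=∅

Backward fixpoint:
  L0 li=∅ lo={g}
  L1 li={g} lo={g}
  L2 li={g} lo={g}
  L3 li={g} lo=∅
  L4 li=∅ lo=∅

Conflict graph:
  c: {g}
  g: {c,q,s,t}
  q: {g}
  s: {g,t}
  t: {g,s}

Colouring:
  lower bound: {g,s,t} mutually conflict ⇒ χ ≥ 3
  3-colouring: R0={g}  R1={c,q,s}  R2={t}
  χ = 3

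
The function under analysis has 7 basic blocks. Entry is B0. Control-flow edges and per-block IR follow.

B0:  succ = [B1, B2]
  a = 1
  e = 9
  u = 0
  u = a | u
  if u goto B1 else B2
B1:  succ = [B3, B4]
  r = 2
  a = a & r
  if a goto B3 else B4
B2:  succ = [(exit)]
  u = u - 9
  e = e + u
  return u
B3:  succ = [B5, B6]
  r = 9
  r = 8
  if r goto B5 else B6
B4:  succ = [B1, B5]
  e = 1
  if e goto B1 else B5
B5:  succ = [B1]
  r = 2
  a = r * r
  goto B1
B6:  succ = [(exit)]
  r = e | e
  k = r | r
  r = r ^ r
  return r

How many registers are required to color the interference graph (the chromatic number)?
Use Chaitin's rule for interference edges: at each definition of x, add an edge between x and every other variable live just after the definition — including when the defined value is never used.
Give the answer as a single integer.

Answer: 3

Working:
Block summaries:
  B0 def {a,e,u} use ∅
  B1 def {a,r} use {a}
  B2 def {e,u} use {e,u}
  B3 def {r} use ∅
  B4 def {e} use ∅
  B5 def {a,r} use ∅
  B6 def {k,r} use {e}

Live sets:
  live B0: ∅→{a,e,u}
  live B1: {a,e}→{a,e}
  live B2: {e,u}→∅
  live B3: {e}→{e}
  live B4: {a}→{a,e}
  live B5: {e}→{a,e}
  live B6: {e}→∅

Conflict graph:
  a — {e,r,u}
  e — {a,r,u}
  k — {r}
  r — {a,e,k}
  u — {a,e}

Colouring:
  lower bound: {a,e,r} mutually conflict ⇒ χ ≥ 3
  assign a→c0 e→c1 k→c0 r→c2 u→c2 — no edge inside a register ⇒ χ ≤ 3
  χ = 3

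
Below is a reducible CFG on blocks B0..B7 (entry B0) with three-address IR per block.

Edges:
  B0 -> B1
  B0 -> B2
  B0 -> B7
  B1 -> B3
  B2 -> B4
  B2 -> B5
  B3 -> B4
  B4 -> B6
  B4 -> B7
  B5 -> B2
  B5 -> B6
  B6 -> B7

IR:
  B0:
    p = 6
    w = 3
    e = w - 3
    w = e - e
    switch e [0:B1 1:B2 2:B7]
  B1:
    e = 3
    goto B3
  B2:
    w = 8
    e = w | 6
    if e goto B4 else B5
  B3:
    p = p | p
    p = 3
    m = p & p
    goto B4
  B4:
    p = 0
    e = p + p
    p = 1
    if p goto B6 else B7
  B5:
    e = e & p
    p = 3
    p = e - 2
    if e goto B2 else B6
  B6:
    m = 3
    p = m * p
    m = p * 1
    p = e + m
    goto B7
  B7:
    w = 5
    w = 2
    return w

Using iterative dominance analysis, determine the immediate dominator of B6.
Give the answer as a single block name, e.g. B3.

Answer: B0

Working:
idom tree: B1←B0 B2←B0 B3←B1 B4←B0 B5←B2 B6←B0 B7←B0
Join-block Dom:
  B2: preds {B0,B5}: {B0} ∩ {B0,B2,B5} = {B0}; idom=B0
  B4: preds {B2,B3}: {B0,B2} ∩ {B0,B1,B3} = {B0}; idom=B0
  B6: preds {B4,B5}: {B0,B4} ∩ {B0,B2,B5} = {B0}; idom=B0
  B7: preds {B0,B4,B6}: {B0} ∩ {B0,B4} ∩ {B0,B6} = {B0}; idom=B0

idom(B6) = B0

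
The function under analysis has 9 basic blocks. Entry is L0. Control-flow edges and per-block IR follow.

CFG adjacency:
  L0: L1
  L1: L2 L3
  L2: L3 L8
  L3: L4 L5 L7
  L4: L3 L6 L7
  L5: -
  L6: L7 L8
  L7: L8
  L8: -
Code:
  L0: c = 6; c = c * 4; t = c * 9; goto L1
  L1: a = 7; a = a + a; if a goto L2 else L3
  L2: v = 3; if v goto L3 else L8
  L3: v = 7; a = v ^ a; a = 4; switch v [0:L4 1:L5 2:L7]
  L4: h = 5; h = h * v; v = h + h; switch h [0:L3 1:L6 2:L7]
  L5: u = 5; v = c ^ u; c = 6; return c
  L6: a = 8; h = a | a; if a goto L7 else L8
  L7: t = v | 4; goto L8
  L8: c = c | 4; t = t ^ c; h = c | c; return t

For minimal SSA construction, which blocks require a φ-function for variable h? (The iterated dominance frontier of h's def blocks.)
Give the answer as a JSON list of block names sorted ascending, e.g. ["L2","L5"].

idom tree: L1←L0 L2←L1 L3←L1 L4←L3 L5←L3 L6←L4 L7←L3 L8←L1
Join-block Dom:
  L3: preds {L1,L2,L4}: {L0,L1} ∩ {L0,L1,L2} ∩ {L0,L1,L3,L4} = {L0,L1}; idom=L1
  L7: preds {L3,L4,L6}: {L0,L1,L3} ∩ {L0,L1,L3,L4} ∩ {L0,L1,L3,L4,L6} = {L0,L1,L3}; idom=L3
  L8: preds {L2,L6,L7}: {L0,L1,L2} ∩ {L0,L1,L3,L4,L6} ∩ {L0,L1,L3,L7} = {L0,L1}; idom=L1

DF walk-up:
  L3←L1: walk · to L1
  L3←L2: walk L2 to L1
  L3←L4: walk L4→L3 to L1
  L7←L3: walk · to L3
  L7←L4: walk L4 to L3
  L7←L6: walk L6→L4 to L3
  L8←L2: walk L2 to L1
  L8←L6: walk L6→L4→L3 to L1
  L8←L7: walk L7→L3 to L1
  L0: DF=∅
  L1: DF=∅
  L2: DF={L3,L8}
  L3: DF={L3,L8}
  L4: DF={L3,L7,L8}
  L5: DF=∅
  L6: DF={L7,L8}
  L7: DF={L8}
  L8: DF=∅

φ for h: defs {L4,L6,L8}
  DF⁺ = {L3,L7,L8}

Answer: ["L3", "L7", "L8"]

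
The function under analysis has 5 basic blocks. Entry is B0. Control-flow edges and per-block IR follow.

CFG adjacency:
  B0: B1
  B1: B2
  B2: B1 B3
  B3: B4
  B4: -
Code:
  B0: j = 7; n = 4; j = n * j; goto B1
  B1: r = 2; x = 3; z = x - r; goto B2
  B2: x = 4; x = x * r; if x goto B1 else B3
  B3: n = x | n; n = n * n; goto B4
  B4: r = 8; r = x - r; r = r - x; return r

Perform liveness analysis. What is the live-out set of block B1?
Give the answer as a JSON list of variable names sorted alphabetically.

Per-block:
  B0 def {j,n} use ∅
  B1 def {r,x,z} use ∅
  B2 def {x} use {r}
  B3 def {n} use {n,x}
  B4 def {r} use {x}

Live sets:
  live B0: ∅→{n}
  live B1: {n}→{n,r}
  live B2: {n,r}→{n,x}
  live B3: {n,x}→{x}
  live B4: {x}→∅

live-out(B1) = ["n", "r"]

Answer: ["n", "r"]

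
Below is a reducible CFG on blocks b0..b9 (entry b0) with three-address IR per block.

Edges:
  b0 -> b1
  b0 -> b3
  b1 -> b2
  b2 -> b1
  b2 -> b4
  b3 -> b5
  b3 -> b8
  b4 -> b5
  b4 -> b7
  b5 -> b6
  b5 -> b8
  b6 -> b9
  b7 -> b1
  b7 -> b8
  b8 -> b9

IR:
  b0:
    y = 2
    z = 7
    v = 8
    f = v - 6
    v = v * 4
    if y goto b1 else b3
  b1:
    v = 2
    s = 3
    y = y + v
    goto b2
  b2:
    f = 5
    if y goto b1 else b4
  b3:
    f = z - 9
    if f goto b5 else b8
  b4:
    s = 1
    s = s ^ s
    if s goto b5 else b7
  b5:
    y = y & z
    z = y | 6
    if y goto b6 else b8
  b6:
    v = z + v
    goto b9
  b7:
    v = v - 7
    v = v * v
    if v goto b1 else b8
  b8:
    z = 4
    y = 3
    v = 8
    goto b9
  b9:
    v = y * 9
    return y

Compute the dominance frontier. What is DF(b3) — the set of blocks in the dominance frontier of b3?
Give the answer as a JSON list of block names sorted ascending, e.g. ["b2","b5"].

idom tree: b1←b0 b2←b1 b3←b0 b4←b2 b5←b0 b6←b5 b7←b4 b8←b0 b9←b0
Join-block Dom:
  b1: preds {b0,b2,b7}: {b0} ∩ {b0,b1,b2} ∩ {b0,b1,b2,b4,b7} = {b0}; idom=b0
  b5: preds {b3,b4}: {b0,b3} ∩ {b0,b1,b2,b4} = {b0}; idom=b0
  b8: preds {b3,b5,b7}: {b0,b3} ∩ {b0,b5} ∩ {b0,b1,b2,b4,b7} = {b0}; idom=b0
  b9: preds {b6,b8}: {b0,b5,b6} ∩ {b0,b8} = {b0}; idom=b0

DF walk-up:
  join b1 pred b0: · stop@b0
  join b1 pred b2: b2→b1 stop@b0
  join b1 pred b7: b7→b4→b2→b1 stop@b0
  join b5 pred b3: b3 stop@b0
  join b5 pred b4: b4→b2→b1 stop@b0
  join b8 pred b3: b3 stop@b0
  join b8 pred b5: b5 stop@b0
  join b8 pred b7: b7→b4→b2→b1 stop@b0
  join b9 pred b6: b6→b5 stop@b0
  join b9 pred b8: b8 stop@b0
  b0 → ∅
  b1 → {b1,b5,b8}
  b2 → {b1,b5,b8}
  b3 → {b5,b8}
  b4 → {b1,b5,b8}
  b5 → {b8,b9}
  b6 → {b9}
  b7 → {b1,b8}
  b8 → {b9}
  b9 → ∅

DF(b3) = ["b5", "b8"]

Answer: ["b5", "b8"]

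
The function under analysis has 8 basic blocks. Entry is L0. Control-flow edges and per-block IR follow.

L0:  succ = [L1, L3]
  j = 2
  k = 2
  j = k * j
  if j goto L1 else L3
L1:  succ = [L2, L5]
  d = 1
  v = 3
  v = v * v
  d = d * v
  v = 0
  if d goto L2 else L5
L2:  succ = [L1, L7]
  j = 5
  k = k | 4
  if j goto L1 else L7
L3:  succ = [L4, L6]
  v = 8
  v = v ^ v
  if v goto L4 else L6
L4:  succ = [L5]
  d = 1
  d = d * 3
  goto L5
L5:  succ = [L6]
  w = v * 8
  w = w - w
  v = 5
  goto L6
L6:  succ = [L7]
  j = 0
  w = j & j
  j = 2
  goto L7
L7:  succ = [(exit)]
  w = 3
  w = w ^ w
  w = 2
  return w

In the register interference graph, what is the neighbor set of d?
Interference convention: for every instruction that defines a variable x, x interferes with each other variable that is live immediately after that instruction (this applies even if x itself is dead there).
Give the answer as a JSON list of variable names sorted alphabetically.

Block summaries:
  L0: {j,k} / ∅
  L1: {d,v} / ∅
  L2: {j,k} / {k}
  L3: {v} / ∅
  L4: {d} / ∅
  L5: {v,w} / {v}
  L6: {j,w} / ∅
  L7: {w} / ∅

Backward fixpoint:
  L0 li=∅ lo={k}
  L1 li={k} lo={k,v}
  L2 li={k} lo={k}
  L3 li=∅ lo={v}
  L4 li={v} lo={v}
  L5 li={v} lo=∅
  L6 li=∅ lo=∅
  L7 li=∅ lo=∅

Conflict graph:
  d↔{k,v}
  j↔{k}
  k↔{d,j,v}
  v↔{d,k}
  w↔∅

N(d) = ["k", "v"]

Answer: ["k", "v"]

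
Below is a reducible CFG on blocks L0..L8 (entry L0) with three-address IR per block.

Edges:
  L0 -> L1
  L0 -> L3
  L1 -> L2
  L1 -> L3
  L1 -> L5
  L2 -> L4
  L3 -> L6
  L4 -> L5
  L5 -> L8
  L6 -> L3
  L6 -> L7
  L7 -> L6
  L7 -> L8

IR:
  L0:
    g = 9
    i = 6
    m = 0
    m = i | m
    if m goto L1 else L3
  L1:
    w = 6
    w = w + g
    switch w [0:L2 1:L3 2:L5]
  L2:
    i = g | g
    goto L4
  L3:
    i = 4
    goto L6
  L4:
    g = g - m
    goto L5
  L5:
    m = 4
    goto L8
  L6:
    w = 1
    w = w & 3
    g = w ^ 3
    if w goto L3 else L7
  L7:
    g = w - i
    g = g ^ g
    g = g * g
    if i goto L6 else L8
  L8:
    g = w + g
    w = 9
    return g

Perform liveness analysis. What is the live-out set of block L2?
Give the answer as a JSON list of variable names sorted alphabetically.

Answer: ["g", "m", "w"]

Analysis:
Per-block:
  L0: {g,i,m} / ∅
  L1: {w} / {g}
  L2: {i} / {g}
  L3: {i} / ∅
  L4: {g} / {g,m}
  L5: {m} / ∅
  L6: {g,w} / ∅
  L7: {g} / {i,w}
  L8: {g,w} / {g,w}

Live sets:
  L0 li=∅ lo={g,m}
  L1 li={g,m} lo={g,m,w}
  L2 li={g,m,w} lo={g,m,w}
  L3 li=∅ lo={i}
  L4 li={g,m,w} lo={g,w}
  L5 li={g,w} lo={g,w}
  L6 li={i} lo={i,w}
  L7 li={i,w} lo={g,i,w}
  L8 li={g,w} lo=∅

live-out(L2) = ["g", "m", "w"]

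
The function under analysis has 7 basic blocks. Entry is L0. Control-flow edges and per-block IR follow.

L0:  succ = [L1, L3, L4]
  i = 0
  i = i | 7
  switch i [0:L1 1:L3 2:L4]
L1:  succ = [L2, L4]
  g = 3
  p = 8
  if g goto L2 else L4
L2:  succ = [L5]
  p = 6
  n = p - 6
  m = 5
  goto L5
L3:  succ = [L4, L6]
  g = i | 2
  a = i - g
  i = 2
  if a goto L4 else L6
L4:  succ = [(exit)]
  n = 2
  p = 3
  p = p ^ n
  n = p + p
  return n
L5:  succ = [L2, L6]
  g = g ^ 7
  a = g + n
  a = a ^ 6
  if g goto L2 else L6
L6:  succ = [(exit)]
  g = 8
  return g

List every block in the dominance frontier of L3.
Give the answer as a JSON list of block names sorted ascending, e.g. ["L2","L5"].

Answer: ["L4", "L6"]

Working:
idom tree: L1←L0 L2←L1 L3←L0 L4←L0 L5←L2 L6←L0
Dom at joins:
  L2: preds {L1,L5}: {L0,L1} ∩ {L0,L1,L2,L5} = {L0,L1}; idom=L1
  L4: preds {L0,L1,L3}: {L0} ∩ {L0,L1} ∩ {L0,L3} = {L0}; idom=L0
  L6: preds {L3,L5}: {L0,L3} ∩ {L0,L1,L2,L5} = {L0}; idom=L0

Frontier:
  L2←L1: walk · to L1
  L2←L5: walk L5→L2 to L1
  L4←L0: walk · to L0
  L4←L1: walk L1 to L0
  L4←L3: walk L3 to L0
  L6←L3: walk L3 to L0
  L6←L5: walk L5→L2→L1 to L0
  DF(L0)=∅
  DF(L1)={L4,L6}
  DF(L2)={L2,L6}
  DF(L3)={L4,L6}
  DF(L4)=∅
  DF(L5)={L2,L6}
  DF(L6)=∅

DF(L3) = ["L4", "L6"]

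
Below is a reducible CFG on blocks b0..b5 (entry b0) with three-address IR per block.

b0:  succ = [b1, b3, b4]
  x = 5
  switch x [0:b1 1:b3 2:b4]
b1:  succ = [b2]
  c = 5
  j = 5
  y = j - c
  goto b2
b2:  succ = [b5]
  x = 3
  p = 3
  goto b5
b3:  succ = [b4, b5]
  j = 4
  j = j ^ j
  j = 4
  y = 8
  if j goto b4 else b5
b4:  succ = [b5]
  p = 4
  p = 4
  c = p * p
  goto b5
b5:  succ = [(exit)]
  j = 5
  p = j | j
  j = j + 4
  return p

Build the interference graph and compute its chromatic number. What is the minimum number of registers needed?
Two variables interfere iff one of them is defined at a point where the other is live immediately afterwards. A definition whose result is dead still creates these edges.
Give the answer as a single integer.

Answer: 2

Working:
def/use:
  b0: {x} / ∅
  b1: {c,j,y} / ∅
  b2: {p,x} / ∅
  b3: {j,y} / ∅
  b4: {c,p} / ∅
  b5: {j,p} / ∅

Live sets:
  b0 li=∅ lo=∅
  b1 li=∅ lo=∅
  b2 li=∅ lo=∅
  b3 li=∅ lo=∅
  b4 li=∅ lo=∅
  b5 li=∅ lo=∅

Interfere edges:
  c↔{j}
  j↔{c,p,y}
  p↔{j}
  x↔∅
  y↔{j}

Registers:
  {c,j} pairwise interfere (2-clique) ⇒ χ ≥ 2
  2-colouring: r0={j,x}  r1={c,p,y}
  χ = 2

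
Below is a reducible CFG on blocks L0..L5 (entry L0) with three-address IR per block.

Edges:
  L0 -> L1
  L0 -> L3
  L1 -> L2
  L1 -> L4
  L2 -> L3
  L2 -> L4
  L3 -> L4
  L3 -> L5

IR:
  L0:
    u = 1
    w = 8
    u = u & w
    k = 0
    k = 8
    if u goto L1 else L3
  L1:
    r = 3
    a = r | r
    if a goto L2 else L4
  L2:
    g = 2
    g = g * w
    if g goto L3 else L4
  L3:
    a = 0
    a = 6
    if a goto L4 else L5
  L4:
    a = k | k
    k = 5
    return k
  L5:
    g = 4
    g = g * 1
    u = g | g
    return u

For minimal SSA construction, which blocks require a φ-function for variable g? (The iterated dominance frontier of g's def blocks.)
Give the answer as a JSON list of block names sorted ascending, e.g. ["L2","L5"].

Answer: ["L3", "L4"]

Working:
idom tree: L1←L0 L2←L1 L3←L0 L4←L0 L5←L3
Dom at joins:
  L3: preds {L0,L2}: {L0} ∩ {L0,L1,L2} = {L0}; idom=L0
  L4: preds {L1,L2,L3}: {L0,L1} ∩ {L0,L1,L2} ∩ {L0,L3} = {L0}; idom=L0

Frontier:
  L3←L0: walk · to L0
  L3←L2: walk L2→L1 to L0
  L4←L1: walk L1 to L0
  L4←L2: walk L2→L1 to L0
  L4←L3: walk L3 to L0
  L0: DF=∅
  L1: DF={L3,L4}
  L2: DF={L3,L4}
  L3: DF={L4}
  L4: DF=∅
  L5: DF=∅

φ for g: defs {L2,L5}
  DF⁺ = {L3,L4}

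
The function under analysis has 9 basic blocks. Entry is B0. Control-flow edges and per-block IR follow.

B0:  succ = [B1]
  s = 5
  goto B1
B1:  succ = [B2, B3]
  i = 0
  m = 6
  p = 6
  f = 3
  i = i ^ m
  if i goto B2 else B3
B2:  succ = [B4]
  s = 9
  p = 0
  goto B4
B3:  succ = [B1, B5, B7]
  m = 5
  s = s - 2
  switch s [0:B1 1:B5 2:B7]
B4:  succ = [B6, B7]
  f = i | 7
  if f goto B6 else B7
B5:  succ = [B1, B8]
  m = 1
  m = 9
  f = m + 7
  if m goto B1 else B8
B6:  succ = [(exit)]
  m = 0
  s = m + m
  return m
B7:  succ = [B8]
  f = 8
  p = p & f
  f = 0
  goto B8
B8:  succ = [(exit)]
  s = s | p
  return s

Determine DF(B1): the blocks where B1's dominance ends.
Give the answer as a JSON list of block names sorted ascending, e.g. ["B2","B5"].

Answer: ["B1"]

Derivation:
idom tree: B1←B0 B2←B1 B3←B1 B4←B2 B5←B3 B6←B4 B7←B1 B8←B1
Dom at joins:
  B1: preds {B0,B3,B5}: {B0} ∩ {B0,B1,B3} ∩ {B0,B1,B3,B5} = {B0}; idom=B0
  B7: preds {B3,B4}: {B0,B1,B3} ∩ {B0,B1,B2,B4} = {B0,B1}; idom=B1
  B8: preds {B5,B7}: {B0,B1,B3,B5} ∩ {B0,B1,B7} = {B0,B1}; idom=B1

Frontier:
  join B1 pred B0: · stop@B0
  join B1 pred B3: B3→B1 stop@B0
  join B1 pred B5: B5→B3→B1 stop@B0
  join B7 pred B3: B3 stop@B1
  join B7 pred B4: B4→B2 stop@B1
  join B8 pred B5: B5→B3 stop@B1
  join B8 pred B7: B7 stop@B1
  B0: DF=∅
  B1: DF={B1}
  B2: DF={B7}
  B3: DF={B1,B7,B8}
  B4: DF={B7}
  B5: DF={B1,B8}
  B6: DF=∅
  B7: DF={B8}
  B8: DF=∅

DF(B1) = ["B1"]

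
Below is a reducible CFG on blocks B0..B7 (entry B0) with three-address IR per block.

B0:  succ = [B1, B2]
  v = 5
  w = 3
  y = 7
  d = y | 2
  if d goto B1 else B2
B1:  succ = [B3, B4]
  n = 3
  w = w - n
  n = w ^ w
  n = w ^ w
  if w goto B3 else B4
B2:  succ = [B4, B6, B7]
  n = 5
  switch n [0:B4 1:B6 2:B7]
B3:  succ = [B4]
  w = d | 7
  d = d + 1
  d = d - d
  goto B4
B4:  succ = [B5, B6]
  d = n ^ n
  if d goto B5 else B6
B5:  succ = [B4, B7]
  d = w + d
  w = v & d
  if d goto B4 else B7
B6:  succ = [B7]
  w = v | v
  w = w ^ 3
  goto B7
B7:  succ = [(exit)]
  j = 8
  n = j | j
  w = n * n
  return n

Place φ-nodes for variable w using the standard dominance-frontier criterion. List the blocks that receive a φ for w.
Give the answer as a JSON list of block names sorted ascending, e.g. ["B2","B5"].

Answer: ["B4", "B6", "B7"]

Working:
idom tree: B1←B0 B2←B0 B3←B1 B4←B0 B5←B4 B6←B0 B7←B0
Join-block Dom:
  B4: preds {B1,B2,B3,B5}: {B0,B1} ∩ {B0,B2} ∩ {B0,B1,B3} ∩ {B0,B4,B5} = {B0}; idom=B0
  B6: preds {B2,B4}: {B0,B2} ∩ {B0,B4} = {B0}; idom=B0
  B7: preds {B2,B5,B6}: {B0,B2} ∩ {B0,B4,B5} ∩ {B0,B6} = {B0}; idom=B0

DF walk-up:
  B4←B1: walk B1 to B0
  B4←B2: walk B2 to B0
  B4←B3: walk B3→B1 to B0
  B4←B5: walk B5→B4 to B0
  B6←B2: walk B2 to B0
  B6←B4: walk B4 to B0
  B7←B2: walk B2 to B0
  B7←B5: walk B5→B4 to B0
  B7←B6: walk B6 to B0
  DF(B0)=∅
  DF(B1)={B4}
  DF(B2)={B4,B6,B7}
  DF(B3)={B4}
  DF(B4)={B4,B6,B7}
  DF(B5)={B4,B7}
  DF(B6)={B7}
  DF(B7)=∅

φ for w: defs {B0,B1,B3,B5,B6,B7}
  DF⁺ = {B4,B6,B7}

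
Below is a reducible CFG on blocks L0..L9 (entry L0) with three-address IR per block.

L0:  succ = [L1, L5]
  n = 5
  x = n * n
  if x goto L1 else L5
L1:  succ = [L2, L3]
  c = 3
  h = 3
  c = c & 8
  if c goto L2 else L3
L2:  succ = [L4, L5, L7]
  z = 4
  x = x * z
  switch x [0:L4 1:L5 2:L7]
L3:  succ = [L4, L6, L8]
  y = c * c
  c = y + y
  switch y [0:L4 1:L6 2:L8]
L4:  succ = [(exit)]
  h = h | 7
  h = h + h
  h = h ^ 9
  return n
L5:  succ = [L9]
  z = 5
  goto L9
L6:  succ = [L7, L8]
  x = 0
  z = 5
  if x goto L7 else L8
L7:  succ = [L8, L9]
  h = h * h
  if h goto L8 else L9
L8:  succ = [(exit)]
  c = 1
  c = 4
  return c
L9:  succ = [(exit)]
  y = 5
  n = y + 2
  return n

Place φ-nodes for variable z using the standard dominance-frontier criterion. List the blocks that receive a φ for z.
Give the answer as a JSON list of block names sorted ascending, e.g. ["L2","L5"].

Answer: ["L4", "L5", "L7", "L8", "L9"]

Analysis:
idom tree: L1←L0 L2←L1 L3←L1 L4←L1 L5←L0 L6←L3 L7←L1 L8←L1 L9←L0
Dom∩ at merges:
  L4: preds {L2,L3}: {L0,L1,L2} ∩ {L0,L1,L3} = {L0,L1}; idom=L1
  L5: preds {L0,L2}: {L0} ∩ {L0,L1,L2} = {L0}; idom=L0
  L7: preds {L2,L6}: {L0,L1,L2} ∩ {L0,L1,L3,L6} = {L0,L1}; idom=L1
  L8: preds {L3,L6,L7}: {L0,L1,L3} ∩ {L0,L1,L3,L6} ∩ {L0,L1,L7} = {L0,L1}; idom=L1
  L9: preds {L5,L7}: {L0,L5} ∩ {L0,L1,L7} = {L0}; idom=L0

DF walk-up:
  L4←L2: walk L2 to L1
  L4←L3: walk L3 to L1
  L5←L0: walk · to L0
  L5←L2: walk L2→L1 to L0
  L7←L2: walk L2 to L1
  L7←L6: walk L6→L3 to L1
  L8←L3: walk L3 to L1
  L8←L6: walk L6→L3 to L1
  L8←L7: walk L7 to L1
  L9←L5: walk L5 to L0
  L9←L7: walk L7→L1 to L0
  L0: DF=∅
  L1: DF={L5,L9}
  L2: DF={L4,L5,L7}
  L3: DF={L4,L7,L8}
  L4: DF=∅
  L5: DF={L9}
  L6: DF={L7,L8}
  L7: DF={L8,L9}
  L8: DF=∅
  L9: DF=∅

φ for z: defs {L2,L5,L6}
  DF⁺ = {L4,L5,L7,L8,L9}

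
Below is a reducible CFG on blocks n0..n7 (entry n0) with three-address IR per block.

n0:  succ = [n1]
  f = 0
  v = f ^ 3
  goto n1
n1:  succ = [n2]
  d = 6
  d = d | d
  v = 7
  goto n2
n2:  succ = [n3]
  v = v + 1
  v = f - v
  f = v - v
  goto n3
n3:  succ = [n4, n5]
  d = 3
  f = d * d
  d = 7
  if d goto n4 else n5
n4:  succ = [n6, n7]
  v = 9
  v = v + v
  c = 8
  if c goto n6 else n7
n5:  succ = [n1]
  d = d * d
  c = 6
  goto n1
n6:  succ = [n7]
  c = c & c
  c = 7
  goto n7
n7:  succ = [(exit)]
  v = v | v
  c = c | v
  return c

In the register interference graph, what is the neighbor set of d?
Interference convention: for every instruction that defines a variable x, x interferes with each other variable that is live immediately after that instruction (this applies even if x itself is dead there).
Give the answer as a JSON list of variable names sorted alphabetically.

Block summaries:
  n0: {f,v} / ∅
  n1: {d,v} / ∅
  n2: {f,v} / {f,v}
  n3: {d,f} / ∅
  n4: {c,v} / ∅
  n5: {c,d} / {d}
  n6: {c} / {c}
  n7: {c,v} / {c,v}

Liveness:
  n0: in=∅ out={f}
  n1: in={f} out={f,v}
  n2: in={f,v} out=∅
  n3: in=∅ out={d,f}
  n4: in=∅ out={c,v}
  n5: in={d,f} out={f}
  n6: in={c,v} out={c,v}
  n7: in={c,v} out=∅

Interference:
  c: {f,v}
  d: {f}
  f: {c,d,v}
  v: {c,f}

N(d) = ["f"]

Answer: ["f"]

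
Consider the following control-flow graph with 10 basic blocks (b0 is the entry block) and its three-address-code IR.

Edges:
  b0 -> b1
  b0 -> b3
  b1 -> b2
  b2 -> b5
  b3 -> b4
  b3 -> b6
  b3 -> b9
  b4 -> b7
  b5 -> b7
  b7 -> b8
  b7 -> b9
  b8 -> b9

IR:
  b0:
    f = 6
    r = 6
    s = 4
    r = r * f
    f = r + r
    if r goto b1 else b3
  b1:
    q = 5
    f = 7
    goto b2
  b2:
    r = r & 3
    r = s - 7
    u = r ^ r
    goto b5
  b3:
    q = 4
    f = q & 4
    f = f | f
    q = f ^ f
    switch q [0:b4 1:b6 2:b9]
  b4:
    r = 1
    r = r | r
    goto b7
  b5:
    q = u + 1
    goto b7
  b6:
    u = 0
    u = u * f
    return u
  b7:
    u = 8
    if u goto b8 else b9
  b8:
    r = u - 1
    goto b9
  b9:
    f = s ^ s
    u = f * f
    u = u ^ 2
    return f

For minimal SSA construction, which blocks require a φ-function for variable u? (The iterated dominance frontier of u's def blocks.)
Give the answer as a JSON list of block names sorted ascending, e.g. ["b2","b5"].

idom tree: b1←b0 b2←b1 b3←b0 b4←b3 b5←b2 b6←b3 b7←b0 b8←b7 b9←b0
Join-block Dom:
  b7: preds {b4,b5}: {b0,b3,b4} ∩ {b0,b1,b2,b5} = {b0}; idom=b0
  b9: preds {b3,b7,b8}: {b0,b3} ∩ {b0,b7} ∩ {b0,b7,b8} = {b0}; idom=b0

DF derivation:
  join b7 pred b4: b4→b3 stop@b0
  join b7 pred b5: b5→b2→b1 stop@b0
  join b9 pred b3: b3 stop@b0
  join b9 pred b7: b7 stop@b0
  join b9 pred b8: b8→b7 stop@b0
  DF(b0)=∅
  DF(b1)={b7}
  DF(b2)={b7}
  DF(b3)={b7,b9}
  DF(b4)={b7}
  DF(b5)={b7}
  DF(b6)=∅
  DF(b7)={b9}
  DF(b8)={b9}
  DF(b9)=∅

φ for u: defs {b2,b6,b7,b9}
  DF⁺ = {b7,b9}

Answer: ["b7", "b9"]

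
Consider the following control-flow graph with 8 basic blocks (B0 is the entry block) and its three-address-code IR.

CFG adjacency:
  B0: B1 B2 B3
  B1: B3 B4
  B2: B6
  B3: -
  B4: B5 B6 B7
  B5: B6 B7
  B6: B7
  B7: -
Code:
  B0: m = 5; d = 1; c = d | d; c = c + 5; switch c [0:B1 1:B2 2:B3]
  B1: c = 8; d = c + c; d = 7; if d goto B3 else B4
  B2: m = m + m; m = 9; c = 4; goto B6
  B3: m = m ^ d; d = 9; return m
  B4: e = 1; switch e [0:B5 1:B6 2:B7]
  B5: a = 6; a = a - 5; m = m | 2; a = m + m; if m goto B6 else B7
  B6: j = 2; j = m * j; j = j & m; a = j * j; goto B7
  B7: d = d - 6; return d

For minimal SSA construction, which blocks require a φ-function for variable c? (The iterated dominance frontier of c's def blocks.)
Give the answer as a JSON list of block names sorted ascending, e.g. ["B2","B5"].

idom tree: B1←B0 B2←B0 B3←B0 B4←B1 B5←B4 B6←B0 B7←B0
Dom∩ at merges:
  B3: preds {B0,B1}: {B0} ∩ {B0,B1} = {B0}; idom=B0
  B6: preds {B2,B4,B5}: {B0,B2} ∩ {B0,B1,B4} ∩ {B0,B1,B4,B5} = {B0}; idom=B0
  B7: preds {B4,B5,B6}: {B0,B1,B4} ∩ {B0,B1,B4,B5} ∩ {B0,B6} = {B0}; idom=B0

DF walk-up:
  B3←B0: walk · to B0
  B3←B1: walk B1 to B0
  B6←B2: walk B2 to B0
  B6←B4: walk B4→B1 to B0
  B6←B5: walk B5→B4→B1 to B0
  B7←B4: walk B4→B1 to B0
  B7←B5: walk B5→B4→B1 to B0
  B7←B6: walk B6 to B0
  DF(B0)=∅
  DF(B1)={B3,B6,B7}
  DF(B2)={B6}
  DF(B3)=∅
  DF(B4)={B6,B7}
  DF(B5)={B6,B7}
  DF(B6)={B7}
  DF(B7)=∅

φ for c: defs {B0,B1,B2}
  DF⁺ = {B3,B6,B7}

Answer: ["B3", "B6", "B7"]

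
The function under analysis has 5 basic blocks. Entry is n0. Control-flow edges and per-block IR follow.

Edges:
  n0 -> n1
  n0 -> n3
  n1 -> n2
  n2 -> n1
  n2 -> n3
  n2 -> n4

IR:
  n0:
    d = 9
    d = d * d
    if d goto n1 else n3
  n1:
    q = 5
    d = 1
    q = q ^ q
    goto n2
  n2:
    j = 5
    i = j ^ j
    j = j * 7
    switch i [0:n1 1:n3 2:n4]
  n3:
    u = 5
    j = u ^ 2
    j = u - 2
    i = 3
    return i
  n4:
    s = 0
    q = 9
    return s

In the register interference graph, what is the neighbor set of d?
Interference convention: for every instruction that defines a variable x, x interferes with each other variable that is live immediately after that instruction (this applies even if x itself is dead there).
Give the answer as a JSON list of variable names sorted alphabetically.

Block summaries:
  n0: {d} / ∅
  n1: {d,q} / ∅
  n2: {i,j} / ∅
  n3: {i,j,u} / ∅
  n4: {q,s} / ∅

Backward fixpoint:
  n0: in=∅ out=∅
  n1: in=∅ out=∅
  n2: in=∅ out=∅
  n3: in=∅ out=∅
  n4: in=∅ out=∅

Conflict graph:
  d↔{q}
  i↔{j}
  j↔{i,u}
  q↔{d,s}
  s↔{q}
  u↔{j}

N(d) = ["q"]

Answer: ["q"]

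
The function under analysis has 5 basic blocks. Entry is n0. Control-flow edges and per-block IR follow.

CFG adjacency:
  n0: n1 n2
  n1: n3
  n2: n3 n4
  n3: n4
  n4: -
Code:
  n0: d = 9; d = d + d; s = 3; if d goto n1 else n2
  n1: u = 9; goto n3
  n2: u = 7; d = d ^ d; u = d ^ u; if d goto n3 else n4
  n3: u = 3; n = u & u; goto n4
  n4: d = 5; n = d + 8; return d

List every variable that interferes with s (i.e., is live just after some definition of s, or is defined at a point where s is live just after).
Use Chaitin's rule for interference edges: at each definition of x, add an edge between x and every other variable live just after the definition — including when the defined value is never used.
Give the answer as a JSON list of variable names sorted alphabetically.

Block summaries:
  n0: {d,s} / ∅
  n1: {u} / ∅
  n2: {d,u} / {d}
  n3: {n,u} / ∅
  n4: {d,n} / ∅

Liveness:
  n0: in=∅ out={d}
  n1: in=∅ out=∅
  n2: in={d} out=∅
  n3: in=∅ out=∅
  n4: in=∅ out=∅

Interfere edges:
  d↔{n,s,u}
  n↔{d}
  s↔{d}
  u↔{d}

N(s) = ["d"]

Answer: ["d"]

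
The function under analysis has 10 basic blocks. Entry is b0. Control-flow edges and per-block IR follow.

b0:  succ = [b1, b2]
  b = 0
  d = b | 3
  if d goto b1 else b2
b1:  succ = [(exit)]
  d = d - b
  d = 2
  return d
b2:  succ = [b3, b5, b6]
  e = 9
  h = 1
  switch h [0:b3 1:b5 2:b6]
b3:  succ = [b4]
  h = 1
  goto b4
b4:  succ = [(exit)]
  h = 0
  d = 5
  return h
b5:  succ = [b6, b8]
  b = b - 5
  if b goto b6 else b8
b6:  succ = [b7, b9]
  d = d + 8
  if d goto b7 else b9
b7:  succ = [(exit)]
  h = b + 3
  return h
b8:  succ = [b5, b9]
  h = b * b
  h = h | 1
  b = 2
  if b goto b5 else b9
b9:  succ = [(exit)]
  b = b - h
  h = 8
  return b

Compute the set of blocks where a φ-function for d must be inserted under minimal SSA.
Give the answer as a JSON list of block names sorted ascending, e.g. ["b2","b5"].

Answer: ["b9"]

Working:
idom tree: b1←b0 b2←b0 b3←b2 b4←b3 b5←b2 b6←b2 b7←b6 b8←b5 b9←b2
Dom∩ at merges:
  b5: preds {b2,b8}: {b0,b2} ∩ {b0,b2,b5,b8} = {b0,b2}; idom=b2
  b6: preds {b2,b5}: {b0,b2} ∩ {b0,b2,b5} = {b0,b2}; idom=b2
  b9: preds {b6,b8}: {b0,b2,b6} ∩ {b0,b2,b5,b8} = {b0,b2}; idom=b2

Frontier:
  join b5 pred b2: · stop@b2
  join b5 pred b8: b8→b5 stop@b2
  join b6 pred b2: · stop@b2
  join b6 pred b5: b5 stop@b2
  join b9 pred b6: b6 stop@b2
  join b9 pred b8: b8→b5 stop@b2
  DF(b0)=∅
  DF(b1)=∅
  DF(b2)=∅
  DF(b3)=∅
  DF(b4)=∅
  DF(b5)={b5,b6,b9}
  DF(b6)={b9}
  DF(b7)=∅
  DF(b8)={b5,b9}
  DF(b9)=∅

φ for d: defs {b0,b1,b4,b6}
  DF⁺ = {b9}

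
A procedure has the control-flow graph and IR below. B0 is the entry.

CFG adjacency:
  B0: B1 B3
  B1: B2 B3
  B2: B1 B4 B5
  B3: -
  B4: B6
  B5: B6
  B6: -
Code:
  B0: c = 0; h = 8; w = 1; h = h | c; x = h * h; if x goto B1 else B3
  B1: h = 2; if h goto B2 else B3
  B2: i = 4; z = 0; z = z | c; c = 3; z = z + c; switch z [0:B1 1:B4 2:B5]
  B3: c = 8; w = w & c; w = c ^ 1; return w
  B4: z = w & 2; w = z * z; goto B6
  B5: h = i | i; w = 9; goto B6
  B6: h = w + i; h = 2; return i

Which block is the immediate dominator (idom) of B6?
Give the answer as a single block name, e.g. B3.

Answer: B2

Analysis:
idom tree: B1←B0 B2←B1 B3←B0 B4←B2 B5←B2 B6←B2
Join-block Dom:
  B1: preds {B0,B2}: {B0} ∩ {B0,B1,B2} = {B0}; idom=B0
  B3: preds {B0,B1}: {B0} ∩ {B0,B1} = {B0}; idom=B0
  B6: preds {B4,B5}: {B0,B1,B2,B4} ∩ {B0,B1,B2,B5} = {B0,B1,B2}; idom=B2

idom(B6) = B2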